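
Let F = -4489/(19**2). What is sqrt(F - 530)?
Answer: I*sqrt(195819)/19 ≈ 23.29*I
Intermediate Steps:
F = -4489/361 ≈ -12.435
sqrt(F - 530) = sqrt(-4489/361 - 530) = sqrt(-195819/361) = I*sqrt(195819)/19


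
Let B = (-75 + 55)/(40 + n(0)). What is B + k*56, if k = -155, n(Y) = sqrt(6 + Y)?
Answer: -6918360/797 + 10*sqrt(6)/797 ≈ -8680.5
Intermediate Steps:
B = -20/(40 + sqrt(6)) (B = (-75 + 55)/(40 + sqrt(6 + 0)) = -20/(40 + sqrt(6)) ≈ -0.47115)
B + k*56 = (-400/797 + 10*sqrt(6)/797) - 155*56 = (-400/797 + 10*sqrt(6)/797) - 8680 = -6918360/797 + 10*sqrt(6)/797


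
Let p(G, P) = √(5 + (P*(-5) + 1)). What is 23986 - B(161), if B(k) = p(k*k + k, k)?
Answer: 23986 - I*√799 ≈ 23986.0 - 28.267*I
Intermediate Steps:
p(G, P) = √(6 - 5*P) (p(G, P) = √(5 + (-5*P + 1)) = √(5 + (1 - 5*P)) = √(6 - 5*P))
B(k) = √(6 - 5*k)
23986 - B(161) = 23986 - √(6 - 5*161) = 23986 - √(6 - 805) = 23986 - √(-799) = 23986 - I*√799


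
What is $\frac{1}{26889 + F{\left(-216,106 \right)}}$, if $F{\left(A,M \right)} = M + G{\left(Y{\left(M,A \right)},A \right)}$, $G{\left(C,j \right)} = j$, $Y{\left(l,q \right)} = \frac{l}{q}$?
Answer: $\frac{1}{26779} \approx 3.7343 \cdot 10^{-5}$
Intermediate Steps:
$F{\left(A,M \right)} = A + M$ ($F{\left(A,M \right)} = M + A = A + M$)
$\frac{1}{26889 + F{\left(-216,106 \right)}} = \frac{1}{26889 + \left(-216 + 106\right)} = \frac{1}{26889 - 110} = \frac{1}{26779}$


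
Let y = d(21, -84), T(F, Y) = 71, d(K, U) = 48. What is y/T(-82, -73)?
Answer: 48/71 ≈ 0.67606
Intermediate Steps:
y = 48
y/T(-82, -73) = 48/71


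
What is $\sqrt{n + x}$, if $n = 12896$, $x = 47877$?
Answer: $\sqrt{60773} \approx 246.52$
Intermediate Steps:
$\sqrt{n + x} = \sqrt{12896 + 47877} = \sqrt{60773}$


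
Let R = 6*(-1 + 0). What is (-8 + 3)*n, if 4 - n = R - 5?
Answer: -75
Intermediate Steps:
R = -6 (R = 6*(-1) = -6)
n = 15 (n = 4 - (-6 - 5) = 4 - 1*(-11) = 4 + 11 = 15)
(-8 + 3)*n = (-8 + 3)*15 = -5*15 = -75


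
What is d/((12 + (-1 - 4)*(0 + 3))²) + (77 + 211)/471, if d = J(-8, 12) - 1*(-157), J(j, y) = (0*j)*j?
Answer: 25513/1413 ≈ 18.056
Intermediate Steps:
J(j, y) = 0 (J(j, y) = 0*j = 0)
d = 157 (d = 0 - 1*(-157) = 0 + 157 = 157)
d/((12 + (-1 - 4)*(0 + 3))²) + (77 + 211)/471 = 157/((12 + (-1 - 4)*(0 + 3))²) + (77 + 211)/471 = 157/((12 - 5*3)²) + 288*(1/471) = 157/((12 - 15)²) + 96/157 = 157/((-3)²) + 96/157 = 157/9 + 96/157 = 25513/1413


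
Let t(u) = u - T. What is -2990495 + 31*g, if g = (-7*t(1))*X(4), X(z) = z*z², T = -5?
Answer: -3073823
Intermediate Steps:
t(u) = 5 + u (t(u) = u - 1*(-5) = u + 5 = 5 + u)
X(z) = z³
g = -2688 (g = -7*(5 + 1)*4³ = -7*6*64 = -42*64 = -2688)
-2990495 + 31*g = -2990495 + 31*(-2688) = -2990495 - 83328 = -3073823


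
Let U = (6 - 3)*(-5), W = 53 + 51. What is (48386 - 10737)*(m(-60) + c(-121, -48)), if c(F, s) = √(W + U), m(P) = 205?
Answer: 7718045 + 37649*√89 ≈ 8.0732e+6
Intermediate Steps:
W = 104
U = -15 (U = 3*(-5) = -15)
c(F, s) = √89 (c(F, s) = √(104 - 15) = √89)
(48386 - 10737)*(m(-60) + c(-121, -48)) = (48386 - 10737)*(205 + √89) = 37649*(205 + √89) = 7718045 + 37649*√89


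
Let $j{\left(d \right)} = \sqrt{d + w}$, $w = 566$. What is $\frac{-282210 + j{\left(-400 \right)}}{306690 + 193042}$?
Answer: $- \frac{141105}{249866} + \frac{\sqrt{166}}{499732} \approx -0.5647$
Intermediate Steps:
$j{\left(d \right)} = \sqrt{566 + d}$ ($j{\left(d \right)} = \sqrt{d + 566} = \sqrt{566 + d}$)
$\frac{-282210 + j{\left(-400 \right)}}{306690 + 193042} = \frac{-282210 + \sqrt{566 - 400}}{306690 + 193042} = \frac{-282210 + \sqrt{166}}{499732} = \left(-282210 + \sqrt{166}\right) \frac{1}{499732} = - \frac{141105}{249866} + \frac{\sqrt{166}}{499732}$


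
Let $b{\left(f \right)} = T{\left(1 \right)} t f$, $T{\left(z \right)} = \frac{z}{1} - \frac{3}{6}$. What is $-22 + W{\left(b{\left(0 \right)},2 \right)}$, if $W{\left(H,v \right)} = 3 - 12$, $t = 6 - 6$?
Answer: $-31$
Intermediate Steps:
$T{\left(z \right)} = - \frac{1}{2} + z$ ($T{\left(z \right)} = z 1 - \frac{1}{2} = z - \frac{1}{2} = - \frac{1}{2} + z$)
$t = 0$ ($t = 6 - 6 = 0$)
$b{\left(f \right)} = 0$ ($b{\left(f \right)} = \left(- \frac{1}{2} + 1\right) 0 f = \frac{1}{2} \cdot 0 f = 0 f = 0$)
$W{\left(H,v \right)} = -9$ ($W{\left(H,v \right)} = 3 - 12 = -9$)
$-22 + W{\left(b{\left(0 \right)},2 \right)} = -22 - 9 = -31$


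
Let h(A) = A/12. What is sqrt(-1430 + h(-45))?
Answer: I*sqrt(5735)/2 ≈ 37.865*I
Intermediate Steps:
h(A) = A/12 (h(A) = A*(1/12) = A/12)
sqrt(-1430 + h(-45)) = sqrt(-1430 + (1/12)*(-45)) = sqrt(-1430 - 15/4) = sqrt(-5735/4) = I*sqrt(5735)/2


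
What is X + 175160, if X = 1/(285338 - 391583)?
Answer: 18609874199/106245 ≈ 1.7516e+5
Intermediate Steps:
X = -1/106245 (X = 1/(-106245) = -1/106245 ≈ -9.4122e-6)
X + 175160 = -1/106245 + 175160 = 18609874199/106245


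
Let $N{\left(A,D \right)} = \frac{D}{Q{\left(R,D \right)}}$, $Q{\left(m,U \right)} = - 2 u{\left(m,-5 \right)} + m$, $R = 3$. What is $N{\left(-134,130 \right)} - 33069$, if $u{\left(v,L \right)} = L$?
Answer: $-33059$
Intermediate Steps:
$Q{\left(m,U \right)} = 10 + m$ ($Q{\left(m,U \right)} = \left(-2\right) \left(-5\right) + m = 10 + m$)
$N{\left(A,D \right)} = \frac{D}{13}$ ($N{\left(A,D \right)} = \frac{D}{10 + 3} = \frac{D}{13}$)
$N{\left(-134,130 \right)} - 33069 = \frac{1}{13} \cdot 130 - 33069 = 10 - 33069 = -33059$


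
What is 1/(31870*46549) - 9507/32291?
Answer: -14103792569119/47904235499330 ≈ -0.29442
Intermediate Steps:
1/(31870*46549) - 9507/32291 = (1/31870)*(1/46549) - 9507*1/32291 = 1/1483516630 - 9507/32291 = -14103792569119/47904235499330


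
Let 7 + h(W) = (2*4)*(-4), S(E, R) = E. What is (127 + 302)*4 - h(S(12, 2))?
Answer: 1755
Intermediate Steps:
h(W) = -39 (h(W) = -7 + (2*4)*(-4) = -7 + 8*(-4) = -7 - 32 = -39)
(127 + 302)*4 - h(S(12, 2)) = (127 + 302)*4 - 1*(-39) = 429*4 + 39 = 1716 + 39 = 1755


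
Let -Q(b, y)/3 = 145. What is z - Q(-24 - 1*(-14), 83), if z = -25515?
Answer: -25080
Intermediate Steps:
Q(b, y) = -435 (Q(b, y) = -3*145 = -435)
z - Q(-24 - 1*(-14), 83) = -25515 - 1*(-435) = -25515 + 435 = -25080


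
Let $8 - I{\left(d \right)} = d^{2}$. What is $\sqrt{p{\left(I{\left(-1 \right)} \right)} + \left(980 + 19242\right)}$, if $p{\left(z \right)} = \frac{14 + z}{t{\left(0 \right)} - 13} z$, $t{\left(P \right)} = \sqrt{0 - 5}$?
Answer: $\sqrt{\frac{262739 - 20222 i \sqrt{5}}{13 - i \sqrt{5}}} \approx 142.17 - 0.0066 i$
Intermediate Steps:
$t{\left(P \right)} = i \sqrt{5}$ ($t{\left(P \right)} = \sqrt{-5} = i \sqrt{5}$)
$I{\left(d \right)} = 8 - d^{2}$
$p{\left(z \right)} = \frac{z \left(14 + z\right)}{-13 + i \sqrt{5}}$ ($p{\left(z \right)} = \frac{14 + z}{i \sqrt{5} - 13} z = \frac{14 + z}{-13 + i \sqrt{5}} z = \frac{z \left(14 + z\right)}{-13 + i \sqrt{5}}$)
$\sqrt{p{\left(I{\left(-1 \right)} \right)} + \left(980 + 19242\right)} = \sqrt{- \frac{\left(8 - \left(-1\right)^{2}\right) \left(14 + \left(8 - \left(-1\right)^{2}\right)\right)}{13 - i \sqrt{5}} + \left(980 + 19242\right)} = \sqrt{- \frac{\left(8 - 1\right) \left(14 + \left(8 - 1\right)\right)}{13 - i \sqrt{5}} + 20222} = \sqrt{\left(-1\right) 7 \frac{1}{13 - i \sqrt{5}} \left(14 + 7\right) + 20222} = \sqrt{\left(-1\right) 7 \frac{1}{13 - i \sqrt{5}} \cdot 21 + 20222} = \sqrt{- \frac{147}{13 - i \sqrt{5}} + 20222} = \sqrt{20222 - \frac{147}{13 - i \sqrt{5}}}$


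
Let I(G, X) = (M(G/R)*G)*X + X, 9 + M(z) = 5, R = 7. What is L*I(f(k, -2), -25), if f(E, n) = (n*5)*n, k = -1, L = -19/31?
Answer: -37525/31 ≈ -1210.5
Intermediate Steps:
L = -19/31 (L = -19*1/31 = -19/31 ≈ -0.61290)
M(z) = -4 (M(z) = -9 + 5 = -4)
f(E, n) = 5*n² (f(E, n) = (5*n)*n = 5*n²)
I(G, X) = X - 4*G*X (I(G, X) = (-4*G)*X + X = -4*G*X + X = X - 4*G*X)
L*I(f(k, -2), -25) = -(-475)*(1 - 20*(-2)²)/31 = -(-475)*(1 - 20*4)/31 = -(-475)*(1 - 4*20)/31 = -(-475)*(1 - 80)/31 = -(-475)*(-79)/31 = -19/31*1975 = -37525/31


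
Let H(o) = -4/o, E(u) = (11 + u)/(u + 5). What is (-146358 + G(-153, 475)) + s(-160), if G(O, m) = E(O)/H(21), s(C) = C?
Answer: -43370819/296 ≈ -1.4652e+5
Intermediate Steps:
E(u) = (11 + u)/(5 + u)
G(O, m) = -21*(11 + O)/(4*(5 + O)) (G(O, m) = ((11 + O)/(5 + O))/((-4/21)) = ((11 + O)/(5 + O))/((-4*1/21)) = ((11 + O)/(5 + O))/(-4/21) = ((11 + O)/(5 + O))*(-21/4) = -21*(11 + O)/(4*(5 + O)))
(-146358 + G(-153, 475)) + s(-160) = (-146358 + 21*(-11 - 1*(-153))/(4*(5 - 153))) - 160 = (-146358 + (21/4)*(-11 + 153)/(-148)) - 160 = (-146358 + (21/4)*(-1/148)*142) - 160 = (-146358 - 1491/296) - 160 = -43323459/296 - 160 = -43370819/296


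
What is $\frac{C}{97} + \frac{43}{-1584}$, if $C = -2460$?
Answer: $- \frac{3900811}{153648} \approx -25.388$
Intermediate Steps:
$\frac{C}{97} + \frac{43}{-1584} = - \frac{2460}{97} + \frac{43}{-1584} = \left(-2460\right) \frac{1}{97} + 43 \left(- \frac{1}{1584}\right) = - \frac{2460}{97} - \frac{43}{1584} = - \frac{3900811}{153648}$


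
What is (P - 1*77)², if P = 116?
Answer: 1521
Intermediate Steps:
(P - 1*77)² = (116 - 1*77)² = (116 - 77)² = 39² = 1521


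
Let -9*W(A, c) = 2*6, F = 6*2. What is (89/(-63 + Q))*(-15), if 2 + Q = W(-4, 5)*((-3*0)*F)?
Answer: 267/13 ≈ 20.538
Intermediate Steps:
F = 12
W(A, c) = -4/3 (W(A, c) = -2*6/9 = -⅑*12 = -4/3)
Q = -2 (Q = -2 - 4*(-3*0)*12/3 = -2 - 0*12 = -2 - 4/3*0 = -2 + 0 = -2)
(89/(-63 + Q))*(-15) = (89/(-63 - 2))*(-15) = (89/(-65))*(-15) = -1/65*89*(-15) = -89/65*(-15) = 267/13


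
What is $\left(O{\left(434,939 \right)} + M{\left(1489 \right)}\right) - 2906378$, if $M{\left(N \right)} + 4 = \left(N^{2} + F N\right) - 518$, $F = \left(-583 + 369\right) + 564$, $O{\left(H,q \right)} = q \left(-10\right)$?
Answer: $-178019$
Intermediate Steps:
$O{\left(H,q \right)} = - 10 q$
$F = 350$ ($F = -214 + 564 = 350$)
$M{\left(N \right)} = -522 + N^{2} + 350 N$ ($M{\left(N \right)} = -4 - \left(518 - N^{2} - 350 N\right) = -4 + \left(-518 + N^{2} + 350 N\right) = -522 + N^{2} + 350 N$)
$\left(O{\left(434,939 \right)} + M{\left(1489 \right)}\right) - 2906378 = \left(\left(-10\right) 939 + \left(-522 + 1489^{2} + 350 \cdot 1489\right)\right) - 2906378 = \left(-9390 + \left(-522 + 2217121 + 521150\right)\right) - 2906378 = \left(-9390 + 2737749\right) - 2906378 = 2728359 - 2906378 = -178019$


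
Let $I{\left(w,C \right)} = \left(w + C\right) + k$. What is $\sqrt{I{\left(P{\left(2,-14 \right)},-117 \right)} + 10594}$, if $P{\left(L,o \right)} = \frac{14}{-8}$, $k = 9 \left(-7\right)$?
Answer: $\frac{\sqrt{41649}}{2} \approx 102.04$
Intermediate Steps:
$k = -63$
$P{\left(L,o \right)} = - \frac{7}{4}$ ($P{\left(L,o \right)} = 14 \left(- \frac{1}{8}\right) = - \frac{7}{4}$)
$I{\left(w,C \right)} = -63 + C + w$ ($I{\left(w,C \right)} = \left(w + C\right) - 63 = \left(C + w\right) - 63 = -63 + C + w$)
$\sqrt{I{\left(P{\left(2,-14 \right)},-117 \right)} + 10594} = \sqrt{\left(-63 - 117 - \frac{7}{4}\right) + 10594} = \sqrt{- \frac{727}{4} + 10594} = \sqrt{\frac{41649}{4}} = \frac{\sqrt{41649}}{2}$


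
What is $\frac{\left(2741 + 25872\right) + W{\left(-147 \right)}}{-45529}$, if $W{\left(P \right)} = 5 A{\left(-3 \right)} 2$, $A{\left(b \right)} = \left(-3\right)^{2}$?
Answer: $- \frac{28703}{45529} \approx -0.63043$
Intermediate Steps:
$A{\left(b \right)} = 9$
$W{\left(P \right)} = 90$ ($W{\left(P \right)} = 5 \cdot 9 \cdot 2 = 45 \cdot 2 = 90$)
$\frac{\left(2741 + 25872\right) + W{\left(-147 \right)}}{-45529} = \frac{\left(2741 + 25872\right) + 90}{-45529} = \left(28613 + 90\right) \left(- \frac{1}{45529}\right) = 28703 \left(- \frac{1}{45529}\right) = - \frac{28703}{45529}$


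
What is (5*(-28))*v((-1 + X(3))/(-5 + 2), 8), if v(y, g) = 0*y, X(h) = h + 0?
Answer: 0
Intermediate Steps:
X(h) = h
v(y, g) = 0
(5*(-28))*v((-1 + X(3))/(-5 + 2), 8) = (5*(-28))*0 = -140*0 = 0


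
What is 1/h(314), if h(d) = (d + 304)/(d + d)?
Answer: 314/309 ≈ 1.0162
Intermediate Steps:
h(d) = (304 + d)/(2*d) (h(d) = (304 + d)/((2*d)) = (304 + d)*(1/(2*d)) = (304 + d)/(2*d))
1/h(314) = 1/((1/2)*(304 + 314)/314) = 1/((1/2)*(1/314)*618) = 1/(309/314) = 314/309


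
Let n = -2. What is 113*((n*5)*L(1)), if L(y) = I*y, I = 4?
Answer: -4520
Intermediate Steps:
L(y) = 4*y
113*((n*5)*L(1)) = 113*((-2*5)*(4*1)) = 113*(-10*4) = 113*(-40) = -4520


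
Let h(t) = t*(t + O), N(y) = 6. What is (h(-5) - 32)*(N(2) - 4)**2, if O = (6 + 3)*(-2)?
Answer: 332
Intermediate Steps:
O = -18 (O = 9*(-2) = -18)
h(t) = t*(-18 + t) (h(t) = t*(t - 18) = t*(-18 + t))
(h(-5) - 32)*(N(2) - 4)**2 = (-5*(-18 - 5) - 32)*(6 - 4)**2 = (-5*(-23) - 32)*2**2 = (115 - 32)*4 = 83*4 = 332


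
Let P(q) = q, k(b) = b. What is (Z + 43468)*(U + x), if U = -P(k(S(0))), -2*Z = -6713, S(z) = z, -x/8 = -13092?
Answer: 4904210832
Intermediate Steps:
x = 104736 (x = -8*(-13092) = 104736)
Z = 6713/2 (Z = -1/2*(-6713) = 6713/2 ≈ 3356.5)
U = 0 (U = -1*0 = 0)
(Z + 43468)*(U + x) = (6713/2 + 43468)*(0 + 104736) = (93649/2)*104736 = 4904210832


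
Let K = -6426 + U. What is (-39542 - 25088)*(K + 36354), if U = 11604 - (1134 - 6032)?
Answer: -3000770900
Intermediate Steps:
U = 16502 (U = 11604 - 1*(-4898) = 11604 + 4898 = 16502)
K = 10076 (K = -6426 + 16502 = 10076)
(-39542 - 25088)*(K + 36354) = (-39542 - 25088)*(10076 + 36354) = -64630*46430 = -3000770900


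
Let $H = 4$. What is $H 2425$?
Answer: $9700$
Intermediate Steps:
$H 2425 = 4 \cdot 2425 = 9700$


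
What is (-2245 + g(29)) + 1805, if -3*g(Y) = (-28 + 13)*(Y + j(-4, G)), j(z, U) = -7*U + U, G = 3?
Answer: -385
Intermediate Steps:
j(z, U) = -6*U
g(Y) = -90 + 5*Y (g(Y) = -(-28 + 13)*(Y - 6*3)/3 = -(-5)*(Y - 18) = -(-5)*(-18 + Y) = -(270 - 15*Y)/3 = -90 + 5*Y)
(-2245 + g(29)) + 1805 = (-2245 + (-90 + 5*29)) + 1805 = (-2245 + (-90 + 145)) + 1805 = (-2245 + 55) + 1805 = -2190 + 1805 = -385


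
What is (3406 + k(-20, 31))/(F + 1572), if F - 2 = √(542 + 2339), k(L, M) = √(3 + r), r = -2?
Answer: 5362618/2474595 - 3407*√2881/2474595 ≈ 2.0932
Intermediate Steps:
k(L, M) = 1 (k(L, M) = √(3 - 2) = √1 = 1)
F = 2 + √2881 (F = 2 + √(542 + 2339) = 2 + √2881 ≈ 55.675)
(3406 + k(-20, 31))/(F + 1572) = (3406 + 1)/((2 + √2881) + 1572) = 3407/(1574 + √2881)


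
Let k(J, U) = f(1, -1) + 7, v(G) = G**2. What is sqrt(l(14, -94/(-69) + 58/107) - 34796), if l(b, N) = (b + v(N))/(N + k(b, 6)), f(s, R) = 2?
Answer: I*sqrt(250868475098688963270)/84911883 ≈ 186.53*I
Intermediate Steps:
k(J, U) = 9 (k(J, U) = 2 + 7 = 9)
l(b, N) = (b + N**2)/(9 + N) (l(b, N) = (b + N**2)/(N + 9) = (b + N**2)/(9 + N))
sqrt(l(14, -94/(-69) + 58/107) - 34796) = sqrt((14 + (-94/(-69) + 58/107)**2)/(9 + (-94/(-69) + 58/107)) - 34796) = sqrt((14 + (-94*(-1/69) + 58*(1/107))**2)/(9 + (-94*(-1/69) + 58*(1/107))) - 34796) = sqrt((14 + (94/69 + 58/107)**2)/(9 + (94/69 + 58/107)) - 34796) = sqrt((14 + (14060/7383)**2)/(9 + 14060/7383) - 34796) = sqrt((14 + 197683600/54508689)/(80507/7383) - 34796) = sqrt((7383/80507)*(960805246/54508689) - 34796) = sqrt(960805246/594383181 - 34796) = sqrt(-20681196360830/594383181) = I*sqrt(250868475098688963270)/84911883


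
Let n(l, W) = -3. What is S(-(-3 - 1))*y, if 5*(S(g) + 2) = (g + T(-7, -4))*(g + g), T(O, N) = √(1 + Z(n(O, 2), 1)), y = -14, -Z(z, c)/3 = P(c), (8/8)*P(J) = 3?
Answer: -308/5 - 224*I*√2/5 ≈ -61.6 - 63.357*I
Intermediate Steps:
P(J) = 3
Z(z, c) = -9 (Z(z, c) = -3*3 = -9)
T(O, N) = 2*I*√2 (T(O, N) = √(1 - 9) = √(-8) = 2*I*√2)
S(g) = -2 + 2*g*(g + 2*I*√2)/5 (S(g) = -2 + ((g + 2*I*√2)*(g + g))/5 = -2 + ((g + 2*I*√2)*(2*g))/5 = -2 + (2*g*(g + 2*I*√2))/5 = -2 + 2*g*(g + 2*I*√2)/5)
S(-(-3 - 1))*y = (-2 + 2*(-(-3 - 1))²/5 + 4*I*(-(-3 - 1))*√2/5)*(-14) = (-2 + 2*(-1*(-4))²/5 + 4*I*(-1*(-4))*√2/5)*(-14) = (-2 + (⅖)*4² + (⅘)*I*4*√2)*(-14) = (-2 + (⅖)*16 + 16*I*√2/5)*(-14) = (-2 + 32/5 + 16*I*√2/5)*(-14) = (22/5 + 16*I*√2/5)*(-14) = -308/5 - 224*I*√2/5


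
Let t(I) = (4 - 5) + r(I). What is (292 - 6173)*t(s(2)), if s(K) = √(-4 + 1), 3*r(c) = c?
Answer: 5881 - 5881*I*√3/3 ≈ 5881.0 - 3395.4*I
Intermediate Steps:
r(c) = c/3
s(K) = I*√3 (s(K) = √(-3) = I*√3)
t(I) = -1 + I/3 (t(I) = (4 - 5) + I/3 = -1 + I/3)
(292 - 6173)*t(s(2)) = (292 - 6173)*(-1 + (I*√3)/3) = -5881*(-1 + I*√3/3) = 5881 - 5881*I*√3/3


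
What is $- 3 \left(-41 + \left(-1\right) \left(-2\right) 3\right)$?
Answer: $105$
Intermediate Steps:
$- 3 \left(-41 + \left(-1\right) \left(-2\right) 3\right) = - 3 \left(-41 + 2 \cdot 3\right) = - 3 \left(-41 + 6\right) = \left(-3\right) \left(-35\right) = 105$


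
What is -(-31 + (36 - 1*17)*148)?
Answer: -2781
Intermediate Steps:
-(-31 + (36 - 1*17)*148) = -(-31 + (36 - 17)*148) = -(-31 + 19*148) = -(-31 + 2812) = -1*2781 = -2781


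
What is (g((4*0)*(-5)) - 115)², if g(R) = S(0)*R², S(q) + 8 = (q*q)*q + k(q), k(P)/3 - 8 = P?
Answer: 13225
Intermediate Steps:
k(P) = 24 + 3*P
S(q) = 16 + q³ + 3*q (S(q) = -8 + ((q*q)*q + (24 + 3*q)) = -8 + (q²*q + (24 + 3*q)) = -8 + (q³ + (24 + 3*q)) = -8 + (24 + q³ + 3*q) = 16 + q³ + 3*q)
g(R) = 16*R² (g(R) = (16 + 0³ + 3*0)*R² = (16 + 0 + 0)*R² = 16*R²)
(g((4*0)*(-5)) - 115)² = (16*((4*0)*(-5))² - 115)² = (16*(0*(-5))² - 115)² = (16*0² - 115)² = (16*0 - 115)² = (0 - 115)² = (-115)² = 13225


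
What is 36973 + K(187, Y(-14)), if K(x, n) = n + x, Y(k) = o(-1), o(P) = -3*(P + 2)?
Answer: 37157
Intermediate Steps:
o(P) = -6 - 3*P (o(P) = -3*(2 + P) = -6 - 3*P)
Y(k) = -3 (Y(k) = -6 - 3*(-1) = -6 + 3 = -3)
36973 + K(187, Y(-14)) = 36973 + (-3 + 187) = 36973 + 184 = 37157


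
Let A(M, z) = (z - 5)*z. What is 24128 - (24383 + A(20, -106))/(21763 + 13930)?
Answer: 861164555/35693 ≈ 24127.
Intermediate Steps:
A(M, z) = z*(-5 + z) (A(M, z) = (-5 + z)*z = z*(-5 + z))
24128 - (24383 + A(20, -106))/(21763 + 13930) = 24128 - (24383 - 106*(-5 - 106))/(21763 + 13930) = 24128 - (24383 - 106*(-111))/35693 = 24128 - (24383 + 11766)/35693 = 24128 - 36149/35693 = 861164555/35693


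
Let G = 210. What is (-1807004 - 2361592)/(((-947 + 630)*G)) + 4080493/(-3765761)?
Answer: 2571049637091/41781118295 ≈ 61.536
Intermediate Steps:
(-1807004 - 2361592)/(((-947 + 630)*G)) + 4080493/(-3765761) = (-1807004 - 2361592)/(((-947 + 630)*210)) + 4080493/(-3765761) = -4168596/((-317*210)) + 4080493*(-1/3765761) = -4168596/(-66570) - 4080493/3765761 = -4168596*(-1/66570) - 4080493/3765761 = 694766/11095 - 4080493/3765761 = 2571049637091/41781118295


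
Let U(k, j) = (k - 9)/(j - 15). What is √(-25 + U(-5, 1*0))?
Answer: 19*I*√15/15 ≈ 4.9058*I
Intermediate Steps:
U(k, j) = (-9 + k)/(-15 + j)
√(-25 + U(-5, 1*0)) = √(-25 + (-9 - 5)/(-15 + 1*0)) = √(-25 - 14/(-15 + 0)) = √(-25 - 14/(-15)) = √(-25 - 1/15*(-14)) = √(-25 + 14/15) = √(-361/15) = 19*I*√15/15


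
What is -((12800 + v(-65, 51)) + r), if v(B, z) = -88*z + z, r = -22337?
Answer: 13974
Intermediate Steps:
v(B, z) = -87*z
-((12800 + v(-65, 51)) + r) = -((12800 - 87*51) - 22337) = -((12800 - 4437) - 22337) = -(8363 - 22337) = -1*(-13974) = 13974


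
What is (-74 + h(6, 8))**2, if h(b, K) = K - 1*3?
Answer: 4761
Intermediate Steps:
h(b, K) = -3 + K (h(b, K) = K - 3 = -3 + K)
(-74 + h(6, 8))**2 = (-74 + (-3 + 8))**2 = (-74 + 5)**2 = (-69)**2 = 4761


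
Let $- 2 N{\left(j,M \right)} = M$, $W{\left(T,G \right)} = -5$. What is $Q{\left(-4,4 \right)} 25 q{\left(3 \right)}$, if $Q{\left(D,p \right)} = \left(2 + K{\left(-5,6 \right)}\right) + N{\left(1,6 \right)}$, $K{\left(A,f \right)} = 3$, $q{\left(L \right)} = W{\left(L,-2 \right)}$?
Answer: $-250$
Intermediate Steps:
$N{\left(j,M \right)} = - \frac{M}{2}$
$q{\left(L \right)} = -5$
$Q{\left(D,p \right)} = 2$ ($Q{\left(D,p \right)} = \left(2 + 3\right) - 3 = 5 - 3 = 2$)
$Q{\left(-4,4 \right)} 25 q{\left(3 \right)} = 2 \cdot 25 \left(-5\right) = 50 \left(-5\right) = -250$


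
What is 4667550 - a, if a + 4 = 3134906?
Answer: 1532648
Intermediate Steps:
a = 3134902 (a = -4 + 3134906 = 3134902)
4667550 - a = 4667550 - 1*3134902 = 4667550 - 3134902 = 1532648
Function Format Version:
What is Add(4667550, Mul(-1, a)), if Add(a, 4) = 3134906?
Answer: 1532648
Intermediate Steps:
a = 3134902 (a = Add(-4, 3134906) = 3134902)
Add(4667550, Mul(-1, a)) = Add(4667550, Mul(-1, 3134902)) = Add(4667550, -3134902) = 1532648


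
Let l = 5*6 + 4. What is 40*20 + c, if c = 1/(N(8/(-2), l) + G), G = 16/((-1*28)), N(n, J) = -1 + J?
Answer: 181607/227 ≈ 800.03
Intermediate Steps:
l = 34 (l = 30 + 4 = 34)
G = -4/7 (G = 16/(-28) = 16*(-1/28) = -4/7 ≈ -0.57143)
c = 7/227 (c = 1/((-1 + 34) - 4/7) = 1/(33 - 4/7) = 1/(227/7) = 7/227 ≈ 0.030837)
40*20 + c = 40*20 + 7/227 = 800 + 7/227 = 181607/227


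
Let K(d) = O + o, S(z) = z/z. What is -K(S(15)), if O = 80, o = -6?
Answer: -74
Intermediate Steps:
S(z) = 1
K(d) = 74 (K(d) = 80 - 6 = 74)
-K(S(15)) = -1*74 = -74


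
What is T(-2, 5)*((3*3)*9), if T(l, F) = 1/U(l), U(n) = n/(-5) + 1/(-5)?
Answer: 405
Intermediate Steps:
U(n) = -⅕ - n/5 (U(n) = n*(-⅕) + 1*(-⅕) = -n/5 - ⅕ = -⅕ - n/5)
T(l, F) = 1/(-⅕ - l/5)
T(-2, 5)*((3*3)*9) = (-5/(1 - 2))*((3*3)*9) = (-5/(-1))*(9*9) = -5*(-1)*81 = 5*81 = 405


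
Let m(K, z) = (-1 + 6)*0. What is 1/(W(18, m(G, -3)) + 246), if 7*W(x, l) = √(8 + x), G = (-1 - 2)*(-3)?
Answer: 6027/1482629 - 7*√26/2965258 ≈ 0.0040530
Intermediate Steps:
G = 9 (G = -3*(-3) = 9)
m(K, z) = 0 (m(K, z) = 5*0 = 0)
W(x, l) = √(8 + x)/7
1/(W(18, m(G, -3)) + 246) = 1/(√(8 + 18)/7 + 246) = 1/(√26/7 + 246) = 1/(246 + √26/7)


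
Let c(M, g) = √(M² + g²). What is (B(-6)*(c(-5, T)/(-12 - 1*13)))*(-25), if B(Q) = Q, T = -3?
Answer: -6*√34 ≈ -34.986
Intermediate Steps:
(B(-6)*(c(-5, T)/(-12 - 1*13)))*(-25) = -6*√((-5)² + (-3)²)/(-12 - 1*13)*(-25) = -6*√(25 + 9)/(-12 - 13)*(-25) = -6*√34/(-25)*(-25) = -6*√34*(-1)/25*(-25) = -(-6)*√34/25*(-25) = (6*√34/25)*(-25) = -6*√34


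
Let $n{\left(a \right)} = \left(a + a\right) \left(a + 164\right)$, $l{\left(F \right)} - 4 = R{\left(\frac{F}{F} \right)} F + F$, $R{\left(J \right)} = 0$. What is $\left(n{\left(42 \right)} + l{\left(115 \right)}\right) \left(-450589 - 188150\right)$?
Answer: $-11128749597$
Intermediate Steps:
$l{\left(F \right)} = 4 + F$ ($l{\left(F \right)} = 4 + \left(0 F + F\right) = 4 + \left(0 + F\right) = 4 + F$)
$n{\left(a \right)} = 2 a \left(164 + a\right)$
$\left(n{\left(42 \right)} + l{\left(115 \right)}\right) \left(-450589 - 188150\right) = \left(2 \cdot 42 \left(164 + 42\right) + \left(4 + 115\right)\right) \left(-450589 - 188150\right) = \left(2 \cdot 42 \cdot 206 + 119\right) \left(-638739\right) = \left(17304 + 119\right) \left(-638739\right) = 17423 \left(-638739\right) = -11128749597$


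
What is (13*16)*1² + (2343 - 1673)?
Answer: 878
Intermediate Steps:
(13*16)*1² + (2343 - 1673) = 208*1 + 670 = 208 + 670 = 878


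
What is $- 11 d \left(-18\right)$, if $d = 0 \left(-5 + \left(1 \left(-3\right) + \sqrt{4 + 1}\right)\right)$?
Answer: $0$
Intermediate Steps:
$d = 0$ ($d = 0 \left(-5 - \left(3 - \sqrt{5}\right)\right) = 0 \left(-8 + \sqrt{5}\right) = 0$)
$- 11 d \left(-18\right) = \left(-11\right) 0 \left(-18\right) = 0 \left(-18\right) = 0$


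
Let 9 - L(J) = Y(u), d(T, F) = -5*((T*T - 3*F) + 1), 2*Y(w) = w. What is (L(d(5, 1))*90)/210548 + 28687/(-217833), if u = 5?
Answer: -454812167/3528023268 ≈ -0.12891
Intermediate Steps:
Y(w) = w/2
d(T, F) = -5 - 5*T² + 15*F (d(T, F) = -5*((T² - 3*F) + 1) = -5*(1 + T² - 3*F) = -5 - 5*T² + 15*F)
L(J) = 13/2 (L(J) = 9 - 5/2 = 13/2)
(L(d(5, 1))*90)/210548 + 28687/(-217833) = ((13/2)*90)/210548 + 28687/(-217833) = 585*(1/210548) + 28687*(-1/217833) = 45/16196 - 28687/217833 = -454812167/3528023268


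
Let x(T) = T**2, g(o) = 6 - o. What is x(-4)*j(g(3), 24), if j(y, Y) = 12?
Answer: 192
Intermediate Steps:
x(-4)*j(g(3), 24) = (-4)**2*12 = 16*12 = 192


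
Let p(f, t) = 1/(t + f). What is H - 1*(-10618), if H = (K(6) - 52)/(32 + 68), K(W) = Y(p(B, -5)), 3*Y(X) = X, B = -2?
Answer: 22296707/2100 ≈ 10617.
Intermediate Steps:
p(f, t) = 1/(f + t)
Y(X) = X/3
K(W) = -1/21 (K(W) = 1/(3*(-2 - 5)) = (1/3)/(-7) = (1/3)*(-1/7) = -1/21)
H = -1093/2100 (H = (-1/21 - 52)/(32 + 68) = -1093/21/100 = (1/100)*(-1093/21) = -1093/2100 ≈ -0.52048)
H - 1*(-10618) = -1093/2100 - 1*(-10618) = -1093/2100 + 10618 = 22296707/2100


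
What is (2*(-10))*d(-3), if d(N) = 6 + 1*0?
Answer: -120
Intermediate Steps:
d(N) = 6 (d(N) = 6 + 0 = 6)
(2*(-10))*d(-3) = (2*(-10))*6 = -20*6 = -120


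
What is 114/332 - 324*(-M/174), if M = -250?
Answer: -2239347/4814 ≈ -465.17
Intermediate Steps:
114/332 - 324*(-M/174) = 114/332 - 324/((-174/(-250))) = 114*(1/332) - 324/((-174*(-1/250))) = 57/166 - 324/87/125 = 57/166 - 324*125/87 = 57/166 - 13500/29 = -2239347/4814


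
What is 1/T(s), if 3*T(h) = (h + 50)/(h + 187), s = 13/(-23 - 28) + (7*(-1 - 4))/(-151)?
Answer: 4319727/384872 ≈ 11.224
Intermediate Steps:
s = -178/7701 (s = 13/(-51) + (7*(-5))*(-1/151) = 13*(-1/51) - 35*(-1/151) = -13/51 + 35/151 = -178/7701 ≈ -0.023114)
T(h) = (50 + h)/(3*(187 + h)) (T(h) = ((h + 50)/(h + 187))/3 = ((50 + h)/(187 + h))/3 = (50 + h)/(3*(187 + h)))
1/T(s) = 1/((50 - 178/7701)/(3*(187 - 178/7701))) = 1/((⅓)*(384872/7701)/(1439909/7701)) = 1/((⅓)*(7701/1439909)*(384872/7701)) = 1/(384872/4319727) = 4319727/384872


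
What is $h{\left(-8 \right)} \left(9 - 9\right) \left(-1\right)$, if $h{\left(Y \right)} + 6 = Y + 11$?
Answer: $0$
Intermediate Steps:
$h{\left(Y \right)} = 5 + Y$ ($h{\left(Y \right)} = -6 + \left(Y + 11\right) = -6 + \left(11 + Y\right) = 5 + Y$)
$h{\left(-8 \right)} \left(9 - 9\right) \left(-1\right) = \left(5 - 8\right) \left(9 - 9\right) \left(-1\right) = - 3 \cdot 0 \left(-1\right) = \left(-3\right) 0 = 0$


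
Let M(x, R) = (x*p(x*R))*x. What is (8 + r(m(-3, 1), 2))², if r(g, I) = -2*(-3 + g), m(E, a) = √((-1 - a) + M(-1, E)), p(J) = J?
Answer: 144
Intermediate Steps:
M(x, R) = R*x³ (M(x, R) = (x*(x*R))*x = (x*(R*x))*x = (R*x²)*x = R*x³)
m(E, a) = √(-1 - E - a) (m(E, a) = √((-1 - a) + E*(-1)³) = √((-1 - a) + E*(-1)) = √((-1 - a) - E) = √(-1 - E - a))
r(g, I) = 6 - 2*g
(8 + r(m(-3, 1), 2))² = (8 + (6 - 2*√(-1 - 1*(-3) - 1*1)))² = (8 + (6 - 2*√(-1 + 3 - 1)))² = (8 + (6 - 2*√1))² = (8 + (6 - 2*1))² = (8 + (6 - 2))² = (8 + 4)² = 12² = 144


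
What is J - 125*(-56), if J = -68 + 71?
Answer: 7003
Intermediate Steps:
J = 3
J - 125*(-56) = 3 - 125*(-56) = 3 + 7000 = 7003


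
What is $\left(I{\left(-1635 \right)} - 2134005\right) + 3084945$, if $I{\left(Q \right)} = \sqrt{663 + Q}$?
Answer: $950940 + 18 i \sqrt{3} \approx 9.5094 \cdot 10^{5} + 31.177 i$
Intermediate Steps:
$\left(I{\left(-1635 \right)} - 2134005\right) + 3084945 = \left(\sqrt{663 - 1635} - 2134005\right) + 3084945 = \left(\sqrt{-972} - 2134005\right) + 3084945 = \left(18 i \sqrt{3} - 2134005\right) + 3084945 = \left(-2134005 + 18 i \sqrt{3}\right) + 3084945 = 950940 + 18 i \sqrt{3}$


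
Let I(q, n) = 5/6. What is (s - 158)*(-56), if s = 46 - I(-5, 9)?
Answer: 18956/3 ≈ 6318.7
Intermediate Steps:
I(q, n) = ⅚ (I(q, n) = 5*(⅙) = ⅚)
s = 271/6 (s = 46 - 1*⅚ = 46 - ⅚ = 271/6 ≈ 45.167)
(s - 158)*(-56) = (271/6 - 158)*(-56) = -677/6*(-56) = 18956/3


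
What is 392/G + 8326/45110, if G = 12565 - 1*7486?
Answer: 29985437/114556845 ≈ 0.26175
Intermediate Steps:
G = 5079 (G = 12565 - 7486 = 5079)
392/G + 8326/45110 = 392/5079 + 8326/45110 = 392*(1/5079) + 8326*(1/45110) = 392/5079 + 4163/22555 = 29985437/114556845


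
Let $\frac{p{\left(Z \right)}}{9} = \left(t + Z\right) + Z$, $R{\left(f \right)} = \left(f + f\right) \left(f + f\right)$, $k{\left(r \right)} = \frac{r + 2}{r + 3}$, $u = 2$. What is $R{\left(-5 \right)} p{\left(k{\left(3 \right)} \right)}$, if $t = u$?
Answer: $3300$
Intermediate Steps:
$t = 2$
$k{\left(r \right)} = \frac{2 + r}{3 + r}$
$R{\left(f \right)} = 4 f^{2}$ ($R{\left(f \right)} = 2 f 2 f = 4 f^{2}$)
$p{\left(Z \right)} = 18 + 18 Z$ ($p{\left(Z \right)} = 9 \left(\left(2 + Z\right) + Z\right) = 9 \left(2 + 2 Z\right) = 18 + 18 Z$)
$R{\left(-5 \right)} p{\left(k{\left(3 \right)} \right)} = 4 \left(-5\right)^{2} \left(18 + 18 \frac{2 + 3}{3 + 3}\right) = 4 \cdot 25 \left(18 + 18 \cdot \frac{1}{6} \cdot 5\right) = 100 \left(18 + 18 \cdot \frac{1}{6} \cdot 5\right) = 100 \left(18 + 18 \cdot \frac{5}{6}\right) = 100 \left(18 + 15\right) = 100 \cdot 33 = 3300$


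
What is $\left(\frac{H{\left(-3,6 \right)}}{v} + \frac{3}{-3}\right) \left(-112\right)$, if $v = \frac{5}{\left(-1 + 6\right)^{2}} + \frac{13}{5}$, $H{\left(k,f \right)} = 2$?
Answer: $32$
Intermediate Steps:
$v = \frac{14}{5}$ ($v = \frac{5}{5^{2}} + 13 \cdot \frac{1}{5} = \frac{5}{25} + \frac{13}{5} = 5 \cdot \frac{1}{25} + \frac{13}{5} = \frac{1}{5} + \frac{13}{5} = \frac{14}{5} \approx 2.8$)
$\left(\frac{H{\left(-3,6 \right)}}{v} + \frac{3}{-3}\right) \left(-112\right) = \left(\frac{2}{\frac{14}{5}} + \frac{3}{-3}\right) \left(-112\right) = \left(2 \cdot \frac{5}{14} + 3 \left(- \frac{1}{3}\right)\right) \left(-112\right) = \left(\frac{5}{7} - 1\right) \left(-112\right) = \left(- \frac{2}{7}\right) \left(-112\right) = 32$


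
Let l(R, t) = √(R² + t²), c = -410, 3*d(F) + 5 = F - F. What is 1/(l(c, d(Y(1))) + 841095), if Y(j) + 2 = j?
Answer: 1513971/1273393135660 - 3*√60517/1273393135660 ≈ 1.1883e-6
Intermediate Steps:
Y(j) = -2 + j
d(F) = -5/3 (d(F) = -5/3 + (F - F)/3 = -5/3 + (⅓)*0 = -5/3 + 0 = -5/3)
1/(l(c, d(Y(1))) + 841095) = 1/(√((-410)² + (-5/3)²) + 841095) = 1/(√(168100 + 25/9) + 841095) = 1/(√(1512925/9) + 841095) = 1/(5*√60517/3 + 841095) = 1/(841095 + 5*√60517/3)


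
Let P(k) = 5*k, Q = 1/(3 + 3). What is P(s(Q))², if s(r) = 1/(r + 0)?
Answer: 900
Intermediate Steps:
Q = ⅙ (Q = 1/6 = ⅙ ≈ 0.16667)
s(r) = 1/r
P(s(Q))² = (5/(⅙))² = (5*6)² = 30² = 900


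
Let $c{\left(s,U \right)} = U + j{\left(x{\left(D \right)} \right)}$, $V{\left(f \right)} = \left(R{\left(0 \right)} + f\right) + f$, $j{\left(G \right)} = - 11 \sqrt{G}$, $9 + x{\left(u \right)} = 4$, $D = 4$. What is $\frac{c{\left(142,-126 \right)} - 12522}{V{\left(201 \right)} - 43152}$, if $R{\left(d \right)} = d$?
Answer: $\frac{2108}{7125} + \frac{11 i \sqrt{5}}{42750} \approx 0.29586 + 0.00057536 i$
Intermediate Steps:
$x{\left(u \right)} = -5$ ($x{\left(u \right)} = -9 + 4 = -5$)
$V{\left(f \right)} = 2 f$ ($V{\left(f \right)} = \left(0 + f\right) + f = f + f = 2 f$)
$c{\left(s,U \right)} = U - 11 i \sqrt{5}$ ($c{\left(s,U \right)} = U - 11 \sqrt{-5} = U - 11 i \sqrt{5}$)
$\frac{c{\left(142,-126 \right)} - 12522}{V{\left(201 \right)} - 43152} = \frac{\left(-126 - 11 i \sqrt{5}\right) - 12522}{2 \cdot 201 - 43152} = \frac{-12648 - 11 i \sqrt{5}}{402 - 43152} = \frac{-12648 - 11 i \sqrt{5}}{-42750} = \left(-12648 - 11 i \sqrt{5}\right) \left(- \frac{1}{42750}\right) = \frac{2108}{7125} + \frac{11 i \sqrt{5}}{42750}$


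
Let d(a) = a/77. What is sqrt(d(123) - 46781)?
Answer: I*sqrt(277355078)/77 ≈ 216.29*I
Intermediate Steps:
d(a) = a/77 (d(a) = a*(1/77) = a/77)
sqrt(d(123) - 46781) = sqrt((1/77)*123 - 46781) = sqrt(123/77 - 46781) = sqrt(-3602014/77) = I*sqrt(277355078)/77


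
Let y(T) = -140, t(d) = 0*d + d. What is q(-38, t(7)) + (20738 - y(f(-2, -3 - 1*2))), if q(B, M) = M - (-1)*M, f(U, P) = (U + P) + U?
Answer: 20892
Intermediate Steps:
t(d) = d (t(d) = 0 + d = d)
f(U, P) = P + 2*U (f(U, P) = (P + U) + U = P + 2*U)
q(B, M) = 2*M (q(B, M) = M + M = 2*M)
q(-38, t(7)) + (20738 - y(f(-2, -3 - 1*2))) = 2*7 + (20738 - 1*(-140)) = 14 + (20738 + 140) = 14 + 20878 = 20892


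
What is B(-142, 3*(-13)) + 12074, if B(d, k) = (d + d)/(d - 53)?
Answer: 2354714/195 ≈ 12075.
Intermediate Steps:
B(d, k) = 2*d/(-53 + d) (B(d, k) = (2*d)/(-53 + d) = 2*d/(-53 + d))
B(-142, 3*(-13)) + 12074 = 2*(-142)/(-53 - 142) + 12074 = 2*(-142)/(-195) + 12074 = 2*(-142)*(-1/195) + 12074 = 284/195 + 12074 = 2354714/195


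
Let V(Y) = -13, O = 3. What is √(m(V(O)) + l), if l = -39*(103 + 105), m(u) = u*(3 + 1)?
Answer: 2*I*√2041 ≈ 90.355*I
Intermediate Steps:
m(u) = 4*u (m(u) = u*4 = 4*u)
l = -8112 (l = -39*208 = -8112)
√(m(V(O)) + l) = √(4*(-13) - 8112) = √(-52 - 8112) = √(-8164) = 2*I*√2041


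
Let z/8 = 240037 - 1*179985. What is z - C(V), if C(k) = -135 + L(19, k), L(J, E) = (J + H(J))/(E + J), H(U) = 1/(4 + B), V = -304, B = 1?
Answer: 228261757/475 ≈ 4.8055e+5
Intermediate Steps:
H(U) = 1/5 (H(U) = 1/(4 + 1) = 1/5)
L(J, E) = (1/5 + J)/(E + J) (L(J, E) = (J + 1/5)/(E + J) = (1/5 + J)/(E + J))
z = 480416 (z = 8*(240037 - 1*179985) = 8*(240037 - 179985) = 8*60052 = 480416)
C(k) = -135 + 96/(5*(19 + k)) (C(k) = -135 + (1/5 + 19)/(k + 19) = -135 + (96/5)/(19 + k) = -135 + 96/(5*(19 + k)))
z - C(V) = 480416 - 3*(-4243 - 225*(-304))/(5*(19 - 304)) = 480416 - 3*(-4243 + 68400)/(5*(-285)) = 480416 - 3*(-1)*64157/(5*285) = 480416 - 1*(-64157/475) = 480416 + 64157/475 = 228261757/475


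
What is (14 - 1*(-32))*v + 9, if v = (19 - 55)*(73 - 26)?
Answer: -77823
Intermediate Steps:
v = -1692 (v = -36*47 = -1692)
(14 - 1*(-32))*v + 9 = (14 - 1*(-32))*(-1692) + 9 = (14 + 32)*(-1692) + 9 = 46*(-1692) + 9 = -77832 + 9 = -77823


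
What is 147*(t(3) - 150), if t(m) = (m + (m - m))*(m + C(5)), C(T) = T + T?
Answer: -16317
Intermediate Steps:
C(T) = 2*T
t(m) = m*(10 + m) (t(m) = (m + (m - m))*(m + 2*5) = (m + 0)*(m + 10) = m*(10 + m))
147*(t(3) - 150) = 147*(3*(10 + 3) - 150) = 147*(3*13 - 150) = 147*(39 - 150) = 147*(-111) = -16317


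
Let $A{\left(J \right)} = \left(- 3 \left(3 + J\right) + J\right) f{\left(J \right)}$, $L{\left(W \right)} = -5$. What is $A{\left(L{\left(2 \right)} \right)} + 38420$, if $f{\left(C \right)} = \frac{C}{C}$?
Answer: $38421$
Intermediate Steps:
$f{\left(C \right)} = 1$
$A{\left(J \right)} = -9 - 2 J$ ($A{\left(J \right)} = \left(- 3 \left(3 + J\right) + J\right) 1 = \left(\left(-9 - 3 J\right) + J\right) 1 = \left(-9 - 2 J\right) 1 = -9 - 2 J$)
$A{\left(L{\left(2 \right)} \right)} + 38420 = \left(-9 - -10\right) + 38420 = \left(-9 + 10\right) + 38420 = 1 + 38420 = 38421$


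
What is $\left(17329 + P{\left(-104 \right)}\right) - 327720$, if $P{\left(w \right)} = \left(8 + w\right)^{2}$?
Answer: $-301175$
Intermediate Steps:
$\left(17329 + P{\left(-104 \right)}\right) - 327720 = \left(17329 + \left(8 - 104\right)^{2}\right) - 327720 = \left(17329 + \left(-96\right)^{2}\right) - 327720 = \left(17329 + 9216\right) - 327720 = 26545 - 327720 = -301175$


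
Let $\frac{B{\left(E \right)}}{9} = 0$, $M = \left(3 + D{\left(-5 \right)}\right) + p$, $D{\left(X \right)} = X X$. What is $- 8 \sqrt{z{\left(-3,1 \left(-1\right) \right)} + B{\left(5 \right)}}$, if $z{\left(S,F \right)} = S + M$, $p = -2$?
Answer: $- 8 \sqrt{23} \approx -38.367$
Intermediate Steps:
$D{\left(X \right)} = X^{2}$
$M = 26$ ($M = \left(3 + \left(-5\right)^{2}\right) - 2 = \left(3 + 25\right) - 2 = 28 - 2 = 26$)
$B{\left(E \right)} = 0$ ($B{\left(E \right)} = 9 \cdot 0 = 0$)
$z{\left(S,F \right)} = 26 + S$ ($z{\left(S,F \right)} = S + 26 = 26 + S$)
$- 8 \sqrt{z{\left(-3,1 \left(-1\right) \right)} + B{\left(5 \right)}} = - 8 \sqrt{\left(26 - 3\right) + 0} = - 8 \sqrt{23 + 0} = - 8 \sqrt{23}$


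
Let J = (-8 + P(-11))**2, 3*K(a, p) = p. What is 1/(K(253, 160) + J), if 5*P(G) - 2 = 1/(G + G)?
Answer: 36300/4037707 ≈ 0.0089903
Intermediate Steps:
P(G) = 2/5 + 1/(10*G) (P(G) = 2/5 + 1/(5*(G + G)) = 2/5 + 1/(5*((2*G))) = 2/5 + (1/(2*G))/5 = 2/5 + 1/(10*G))
K(a, p) = p/3
J = 700569/12100 (J = (-8 + (1/10)*(1 + 4*(-11))/(-11))**2 = (-8 + (1/10)*(-1/11)*(1 - 44))**2 = (-8 + (1/10)*(-1/11)*(-43))**2 = (-8 + 43/110)**2 = (-837/110)**2 = 700569/12100 ≈ 57.898)
1/(K(253, 160) + J) = 1/((1/3)*160 + 700569/12100) = 1/(160/3 + 700569/12100) = 1/(4037707/36300) = 36300/4037707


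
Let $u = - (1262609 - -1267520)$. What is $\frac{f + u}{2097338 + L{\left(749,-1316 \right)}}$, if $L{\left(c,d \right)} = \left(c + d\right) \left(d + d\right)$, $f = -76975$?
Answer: $- \frac{1303552}{1794841} \approx -0.72628$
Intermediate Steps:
$L{\left(c,d \right)} = 2 d \left(c + d\right)$ ($L{\left(c,d \right)} = \left(c + d\right) 2 d = 2 d \left(c + d\right)$)
$u = -2530129$ ($u = - (1262609 + 1267520) = \left(-1\right) 2530129 = -2530129$)
$\frac{f + u}{2097338 + L{\left(749,-1316 \right)}} = \frac{-76975 - 2530129}{2097338 + 2 \left(-1316\right) \left(749 - 1316\right)} = - \frac{2607104}{2097338 + 2 \left(-1316\right) \left(-567\right)} = - \frac{2607104}{2097338 + 1492344} = - \frac{2607104}{3589682} = \left(-2607104\right) \frac{1}{3589682} = - \frac{1303552}{1794841}$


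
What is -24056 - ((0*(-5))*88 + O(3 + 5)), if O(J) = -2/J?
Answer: -96223/4 ≈ -24056.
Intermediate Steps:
-24056 - ((0*(-5))*88 + O(3 + 5)) = -24056 - ((0*(-5))*88 - 2/(3 + 5)) = -24056 - (0*88 - 2/8) = -24056 - (0 - 2*⅛) = -24056 - (0 - ¼) = -24056 - 1*(-¼) = -24056 + ¼ = -96223/4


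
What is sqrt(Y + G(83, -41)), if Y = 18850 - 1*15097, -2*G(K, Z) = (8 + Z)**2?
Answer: 3*sqrt(1426)/2 ≈ 56.644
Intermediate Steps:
G(K, Z) = -(8 + Z)**2/2
Y = 3753 (Y = 18850 - 15097 = 3753)
sqrt(Y + G(83, -41)) = sqrt(3753 - (8 - 41)**2/2) = sqrt(3753 - 1/2*(-33)**2) = sqrt(3753 - 1/2*1089) = sqrt(3753 - 1089/2) = sqrt(6417/2) = 3*sqrt(1426)/2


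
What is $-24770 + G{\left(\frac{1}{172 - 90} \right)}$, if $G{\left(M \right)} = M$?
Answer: $- \frac{2031139}{82} \approx -24770.0$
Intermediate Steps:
$-24770 + G{\left(\frac{1}{172 - 90} \right)} = -24770 + \frac{1}{172 - 90} = -24770 + \frac{1}{82} = - \frac{2031139}{82}$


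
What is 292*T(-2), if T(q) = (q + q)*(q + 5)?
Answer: -3504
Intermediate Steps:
T(q) = 2*q*(5 + q) (T(q) = (2*q)*(5 + q) = 2*q*(5 + q))
292*T(-2) = 292*(2*(-2)*(5 - 2)) = 292*(2*(-2)*3) = 292*(-12) = -3504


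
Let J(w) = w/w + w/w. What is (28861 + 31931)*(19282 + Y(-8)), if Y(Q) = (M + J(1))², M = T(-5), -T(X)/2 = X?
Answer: 1180945392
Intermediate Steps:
T(X) = -2*X
J(w) = 2 (J(w) = 1 + 1 = 2)
M = 10 (M = -2*(-5) = 10)
Y(Q) = 144 (Y(Q) = (10 + 2)² = 12² = 144)
(28861 + 31931)*(19282 + Y(-8)) = (28861 + 31931)*(19282 + 144) = 60792*19426 = 1180945392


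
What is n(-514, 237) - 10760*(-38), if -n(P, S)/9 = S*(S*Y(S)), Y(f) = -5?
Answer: 2936485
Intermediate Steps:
n(P, S) = 45*S**2 (n(P, S) = -9*S*S*(-5) = -9*S*(-5*S) = -(-45)*S**2 = 45*S**2)
n(-514, 237) - 10760*(-38) = 45*237**2 - 10760*(-38) = 45*56169 + 408880 = 2527605 + 408880 = 2936485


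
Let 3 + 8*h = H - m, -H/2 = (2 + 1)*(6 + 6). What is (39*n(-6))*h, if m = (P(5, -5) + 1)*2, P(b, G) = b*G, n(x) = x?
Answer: 3159/4 ≈ 789.75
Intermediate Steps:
P(b, G) = G*b
m = -48 (m = (-5*5 + 1)*2 = (-25 + 1)*2 = -24*2 = -48)
H = -72 (H = -2*(2 + 1)*(6 + 6) = -6*12 = -2*36 = -72)
h = -27/8 (h = -3/8 + (-72 - 1*(-48))/8 = -3/8 + (-72 + 48)/8 = -3/8 + (⅛)*(-24) = -3/8 - 3 = -27/8 ≈ -3.3750)
(39*n(-6))*h = (39*(-6))*(-27/8) = -234*(-27/8) = 3159/4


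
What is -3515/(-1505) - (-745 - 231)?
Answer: 294479/301 ≈ 978.34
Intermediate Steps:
-3515/(-1505) - (-745 - 231) = -3515*(-1/1505) - 1*(-976) = 703/301 + 976 = 294479/301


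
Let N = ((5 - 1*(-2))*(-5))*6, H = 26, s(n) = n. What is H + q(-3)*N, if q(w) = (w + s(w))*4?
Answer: 5066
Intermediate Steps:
q(w) = 8*w (q(w) = (w + w)*4 = (2*w)*4 = 8*w)
N = -210 (N = ((5 + 2)*(-5))*6 = (7*(-5))*6 = -35*6 = -210)
H + q(-3)*N = 26 + (8*(-3))*(-210) = 26 - 24*(-210) = 26 + 5040 = 5066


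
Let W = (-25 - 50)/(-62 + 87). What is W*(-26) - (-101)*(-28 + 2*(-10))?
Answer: -4770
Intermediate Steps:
W = -3 (W = -75/25 = -75*1/25 = -3)
W*(-26) - (-101)*(-28 + 2*(-10)) = -3*(-26) - (-101)*(-28 + 2*(-10)) = 78 - (-101)*(-28 - 20) = 78 - (-101)*(-48) = 78 - 1*4848 = 78 - 4848 = -4770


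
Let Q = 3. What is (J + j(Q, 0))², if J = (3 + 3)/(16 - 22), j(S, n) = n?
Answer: 1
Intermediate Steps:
J = -1 (J = 6/(-6) = 6*(-⅙) = -1)
(J + j(Q, 0))² = (-1 + 0)² = (-1)² = 1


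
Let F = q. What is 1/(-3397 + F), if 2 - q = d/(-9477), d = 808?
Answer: -9477/32173607 ≈ -0.00029456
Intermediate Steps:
q = 19762/9477 (q = 2 - 808/(-9477) = 2 - 808*(-1)/9477 = 2 - 1*(-808/9477) = 2 + 808/9477 = 19762/9477 ≈ 2.0853)
F = 19762/9477 ≈ 2.0853
1/(-3397 + F) = 1/(-3397 + 19762/9477) = 1/(-32173607/9477) = -9477/32173607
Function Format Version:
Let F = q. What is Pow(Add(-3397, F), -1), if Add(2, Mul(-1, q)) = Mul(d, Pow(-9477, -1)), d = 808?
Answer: Rational(-9477, 32173607) ≈ -0.00029456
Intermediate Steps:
q = Rational(19762, 9477) (q = Add(2, Mul(-1, Mul(808, Pow(-9477, -1)))) = Add(2, Mul(-1, Mul(808, Rational(-1, 9477)))) = Add(2, Mul(-1, Rational(-808, 9477))) = Add(2, Rational(808, 9477)) = Rational(19762, 9477) ≈ 2.0853)
F = Rational(19762, 9477) ≈ 2.0853
Pow(Add(-3397, F), -1) = Pow(Add(-3397, Rational(19762, 9477)), -1) = Pow(Rational(-32173607, 9477), -1) = Rational(-9477, 32173607)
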